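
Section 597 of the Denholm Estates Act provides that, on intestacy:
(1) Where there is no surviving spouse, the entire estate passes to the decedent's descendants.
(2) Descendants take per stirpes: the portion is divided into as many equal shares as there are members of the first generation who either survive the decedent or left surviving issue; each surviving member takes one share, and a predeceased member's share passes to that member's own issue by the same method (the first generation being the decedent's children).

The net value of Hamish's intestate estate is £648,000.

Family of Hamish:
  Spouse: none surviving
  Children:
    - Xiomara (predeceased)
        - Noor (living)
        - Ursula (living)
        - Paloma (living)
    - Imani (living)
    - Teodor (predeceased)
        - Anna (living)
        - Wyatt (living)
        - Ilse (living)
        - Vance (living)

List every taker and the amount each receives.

The entire £648,000 passes to the descendants.
That amount (£648,000) is divided into 3 shares of £216,000: Imani takes £216,000; Xiomara's £216,000 share passes to Xiomara's issue; Teodor's £216,000 share passes to Teodor's issue.
Xiomara's share (£216,000) is divided into 3 shares of £72,000: Noor, Ursula, and Paloma each take £72,000.
Teodor's share (£216,000) is divided into 4 shares of £54,000: Anna, Wyatt, Ilse, and Vance each take £54,000.

Noor: £72,000; Ursula: £72,000; Paloma: £72,000; Imani: £216,000; Anna: £54,000; Wyatt: £54,000; Ilse: £54,000; Vance: £54,000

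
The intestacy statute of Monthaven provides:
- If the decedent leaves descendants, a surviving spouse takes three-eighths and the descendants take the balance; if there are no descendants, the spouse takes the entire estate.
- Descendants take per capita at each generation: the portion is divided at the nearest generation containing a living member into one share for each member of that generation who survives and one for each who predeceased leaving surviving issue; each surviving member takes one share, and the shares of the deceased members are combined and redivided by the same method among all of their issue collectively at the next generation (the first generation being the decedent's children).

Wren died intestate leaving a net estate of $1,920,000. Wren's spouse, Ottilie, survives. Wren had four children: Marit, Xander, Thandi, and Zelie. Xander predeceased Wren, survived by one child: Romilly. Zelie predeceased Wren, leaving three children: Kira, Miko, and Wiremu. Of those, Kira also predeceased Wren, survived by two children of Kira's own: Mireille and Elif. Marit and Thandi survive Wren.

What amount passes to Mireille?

Ottilie takes three-eighths of $1,920,000 = $720,000. The remaining $1,200,000 passes to the descendants.
The descendants' portion ($1,200,000) is divided at the children's generation into 4 shares of $300,000. Marit and Thandi each take $300,000. The 2 shares of the deceased (Xander and Zelie) are combined into a pool of $600,000.
That pool ($600,000) is divided at the grandchildren's generation into 4 shares of $150,000. Romilly, Miko, and Wiremu each take $150,000. The remaining share for the deceased Kira ($150,000) is carried to the next generation.
That pool ($150,000) is divided at the great-grandchildren's generation equally among Mireille and Elif: $75,000 each.

Mireille receives $75,000.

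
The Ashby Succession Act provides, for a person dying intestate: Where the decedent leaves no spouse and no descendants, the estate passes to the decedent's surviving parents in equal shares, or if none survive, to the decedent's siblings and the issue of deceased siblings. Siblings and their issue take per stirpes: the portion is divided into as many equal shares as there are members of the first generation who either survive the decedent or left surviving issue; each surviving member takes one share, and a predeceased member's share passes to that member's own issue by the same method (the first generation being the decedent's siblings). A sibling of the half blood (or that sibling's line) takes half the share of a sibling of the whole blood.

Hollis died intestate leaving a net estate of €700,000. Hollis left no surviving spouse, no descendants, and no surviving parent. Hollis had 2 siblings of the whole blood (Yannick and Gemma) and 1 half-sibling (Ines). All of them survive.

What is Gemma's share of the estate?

The entire €700,000 passes to the siblings and their issue.
Counting each half-blood sibling's line as half a unit, there are 5/2 units in €700,000, so one unit is €280,000. Whole-blood lines (Yannick and Gemma) take €280,000 each; half-blood lines (Ines) take €140,000 each.

Gemma receives €280,000.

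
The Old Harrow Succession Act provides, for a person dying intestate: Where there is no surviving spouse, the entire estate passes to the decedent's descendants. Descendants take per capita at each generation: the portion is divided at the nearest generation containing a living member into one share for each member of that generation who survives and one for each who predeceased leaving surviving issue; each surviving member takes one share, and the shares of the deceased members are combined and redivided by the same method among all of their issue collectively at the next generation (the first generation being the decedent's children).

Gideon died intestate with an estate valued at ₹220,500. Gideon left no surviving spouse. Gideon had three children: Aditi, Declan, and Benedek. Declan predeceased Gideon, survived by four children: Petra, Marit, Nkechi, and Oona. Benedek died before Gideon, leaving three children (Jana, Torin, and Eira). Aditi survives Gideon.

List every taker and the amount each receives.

Aditi: ₹73,500; Petra: ₹21,000; Marit: ₹21,000; Nkechi: ₹21,000; Oona: ₹21,000; Jana: ₹21,000; Torin: ₹21,000; Eira: ₹21,000

The entire ₹220,500 passes to the descendants.
That amount (₹220,500) is divided at the children's generation into 3 shares of ₹73,500. Aditi takes ₹73,500. The 2 shares of the deceased (Declan and Benedek) are combined into a pool of ₹147,000.
That pool (₹147,000) is divided at the grandchildren's generation equally among Petra, Marit, Nkechi, Oona, Jana, Torin, and Eira: ₹21,000 each.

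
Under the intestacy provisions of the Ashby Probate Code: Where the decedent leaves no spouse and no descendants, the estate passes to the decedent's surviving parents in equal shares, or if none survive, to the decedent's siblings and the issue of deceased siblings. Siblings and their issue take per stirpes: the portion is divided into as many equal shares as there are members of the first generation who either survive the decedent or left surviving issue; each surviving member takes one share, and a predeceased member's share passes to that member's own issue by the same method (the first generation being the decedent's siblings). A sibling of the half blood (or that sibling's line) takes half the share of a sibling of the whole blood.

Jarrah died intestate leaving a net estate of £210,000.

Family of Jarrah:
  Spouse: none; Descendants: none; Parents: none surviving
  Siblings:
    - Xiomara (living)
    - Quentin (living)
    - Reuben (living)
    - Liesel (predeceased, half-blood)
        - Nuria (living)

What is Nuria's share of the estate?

The entire £210,000 passes to the siblings and their issue.
Counting each half-blood sibling's line as half a unit, there are 7/2 units in £210,000, so one unit is £60,000. Whole-blood lines (Xiomara, Quentin, and Reuben) take £60,000 each; half-blood lines (Liesel) take £30,000 each.
Liesel's share (£30,000) passes entirely to Nuria.

Nuria receives £30,000.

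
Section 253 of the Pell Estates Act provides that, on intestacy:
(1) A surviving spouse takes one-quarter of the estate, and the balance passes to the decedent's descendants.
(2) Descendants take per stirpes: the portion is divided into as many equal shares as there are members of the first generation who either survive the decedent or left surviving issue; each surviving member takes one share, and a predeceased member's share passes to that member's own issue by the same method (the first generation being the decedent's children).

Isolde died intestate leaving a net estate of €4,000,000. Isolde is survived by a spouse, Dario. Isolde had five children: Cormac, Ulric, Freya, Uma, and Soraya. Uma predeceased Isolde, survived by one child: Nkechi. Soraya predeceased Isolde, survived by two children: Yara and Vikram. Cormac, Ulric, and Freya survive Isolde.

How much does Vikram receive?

Vikram receives €300,000.

Dario takes one-quarter of €4,000,000 = €1,000,000. The remaining €3,000,000 passes to the descendants.
The descendants' portion (€3,000,000) is divided into 5 shares of €600,000: Cormac, Ulric, and Freya each take €600,000; Uma's €600,000 share passes to Uma's issue; Soraya's €600,000 share passes to Soraya's issue.
Uma's share (€600,000) passes entirely to Nkechi.
Soraya's share (€600,000) is divided into 2 shares of €300,000: Yara and Vikram each take €300,000.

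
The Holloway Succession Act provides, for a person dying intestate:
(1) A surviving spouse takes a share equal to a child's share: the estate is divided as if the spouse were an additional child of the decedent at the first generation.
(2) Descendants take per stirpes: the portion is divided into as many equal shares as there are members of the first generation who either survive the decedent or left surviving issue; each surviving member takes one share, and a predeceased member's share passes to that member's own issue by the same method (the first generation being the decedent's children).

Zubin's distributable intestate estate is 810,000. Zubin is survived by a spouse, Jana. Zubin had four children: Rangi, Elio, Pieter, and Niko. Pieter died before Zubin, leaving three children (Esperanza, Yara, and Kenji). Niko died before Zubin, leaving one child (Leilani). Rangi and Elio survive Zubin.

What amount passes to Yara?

Yara receives 54,000.

The spouse counts as an additional share at the children's level, so there are 5 primary shares of 162,000. Jana takes one such share (162,000).
The children's combined portion (648,000) is divided into 4 shares of 162,000: Rangi and Elio each take 162,000; Pieter's 162,000 share passes to Pieter's issue; Niko's 162,000 share passes to Niko's issue.
Pieter's share (162,000) is divided into 3 shares of 54,000: Esperanza, Yara, and Kenji each take 54,000.
Niko's share (162,000) passes entirely to Leilani.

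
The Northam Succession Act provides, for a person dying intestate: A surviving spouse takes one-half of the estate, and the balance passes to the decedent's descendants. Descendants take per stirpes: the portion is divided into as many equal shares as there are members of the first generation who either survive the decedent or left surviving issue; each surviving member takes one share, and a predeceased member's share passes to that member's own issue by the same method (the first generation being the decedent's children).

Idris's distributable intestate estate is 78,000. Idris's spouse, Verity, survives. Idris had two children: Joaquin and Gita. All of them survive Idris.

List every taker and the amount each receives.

Verity: 39,000; Joaquin: 19,500; Gita: 19,500

Verity takes one-half of 78,000 = 39,000. The remaining 39,000 passes to the descendants.
The descendants' portion (39,000) is divided into 2 shares of 19,500: Joaquin and Gita each take 19,500.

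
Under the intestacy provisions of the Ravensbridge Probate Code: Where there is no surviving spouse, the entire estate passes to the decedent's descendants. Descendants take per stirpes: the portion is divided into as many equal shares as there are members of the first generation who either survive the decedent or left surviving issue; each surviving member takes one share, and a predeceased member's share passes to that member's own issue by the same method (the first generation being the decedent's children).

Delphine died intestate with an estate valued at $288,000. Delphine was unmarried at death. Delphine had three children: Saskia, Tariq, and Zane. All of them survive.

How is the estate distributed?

Saskia: $96,000; Tariq: $96,000; Zane: $96,000

The entire $288,000 passes to the descendants.
That amount ($288,000) is divided into 3 shares of $96,000: Saskia, Tariq, and Zane each take $96,000.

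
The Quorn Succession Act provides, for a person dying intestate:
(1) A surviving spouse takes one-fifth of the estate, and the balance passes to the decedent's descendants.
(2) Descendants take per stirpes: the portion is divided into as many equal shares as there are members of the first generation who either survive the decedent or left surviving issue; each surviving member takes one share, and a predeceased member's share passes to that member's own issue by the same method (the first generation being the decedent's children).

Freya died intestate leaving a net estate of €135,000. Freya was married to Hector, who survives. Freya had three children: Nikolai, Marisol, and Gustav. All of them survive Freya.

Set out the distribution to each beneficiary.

Hector: €27,000; Nikolai: €36,000; Marisol: €36,000; Gustav: €36,000

Hector takes one-fifth of €135,000 = €27,000. The remaining €108,000 passes to the descendants.
The descendants' portion (€108,000) is divided into 3 shares of €36,000: Nikolai, Marisol, and Gustav each take €36,000.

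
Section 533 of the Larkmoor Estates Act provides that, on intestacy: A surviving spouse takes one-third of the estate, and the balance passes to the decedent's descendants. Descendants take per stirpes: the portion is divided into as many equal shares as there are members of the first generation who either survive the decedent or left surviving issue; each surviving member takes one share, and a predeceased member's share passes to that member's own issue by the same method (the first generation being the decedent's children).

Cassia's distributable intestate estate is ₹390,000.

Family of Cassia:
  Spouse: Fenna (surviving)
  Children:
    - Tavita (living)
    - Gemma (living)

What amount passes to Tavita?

Tavita receives ₹130,000.

Fenna takes one-third of ₹390,000 = ₹130,000. The remaining ₹260,000 passes to the descendants.
The descendants' portion (₹260,000) is divided into 2 shares of ₹130,000: Tavita and Gemma each take ₹130,000.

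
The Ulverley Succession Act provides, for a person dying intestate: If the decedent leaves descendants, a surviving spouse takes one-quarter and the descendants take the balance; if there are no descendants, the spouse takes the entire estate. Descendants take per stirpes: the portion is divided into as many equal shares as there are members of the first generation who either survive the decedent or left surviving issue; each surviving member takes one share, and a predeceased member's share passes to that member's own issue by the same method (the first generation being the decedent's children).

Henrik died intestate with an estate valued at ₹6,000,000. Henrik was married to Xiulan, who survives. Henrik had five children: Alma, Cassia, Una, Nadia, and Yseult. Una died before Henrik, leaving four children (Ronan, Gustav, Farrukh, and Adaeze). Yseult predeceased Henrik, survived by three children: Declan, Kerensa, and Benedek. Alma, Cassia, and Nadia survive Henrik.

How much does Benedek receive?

Benedek receives ₹300,000.

Xiulan takes one-quarter of ₹6,000,000 = ₹1,500,000. The remaining ₹4,500,000 passes to the descendants.
The descendants' portion (₹4,500,000) is divided into 5 shares of ₹900,000: Alma, Cassia, and Nadia each take ₹900,000; Una's ₹900,000 share passes to Una's issue; Yseult's ₹900,000 share passes to Yseult's issue.
Una's share (₹900,000) is divided into 4 shares of ₹225,000: Ronan, Gustav, Farrukh, and Adaeze each take ₹225,000.
Yseult's share (₹900,000) is divided into 3 shares of ₹300,000: Declan, Kerensa, and Benedek each take ₹300,000.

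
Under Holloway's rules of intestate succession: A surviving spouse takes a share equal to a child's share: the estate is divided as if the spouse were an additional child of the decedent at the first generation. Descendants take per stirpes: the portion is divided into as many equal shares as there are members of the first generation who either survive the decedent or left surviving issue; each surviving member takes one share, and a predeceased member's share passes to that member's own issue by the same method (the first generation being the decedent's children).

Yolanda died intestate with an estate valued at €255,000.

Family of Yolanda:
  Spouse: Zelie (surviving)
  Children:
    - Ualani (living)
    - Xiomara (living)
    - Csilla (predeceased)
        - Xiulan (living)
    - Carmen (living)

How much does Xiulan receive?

The spouse counts as an additional share at the children's level, so there are 5 primary shares of €51,000. Zelie takes one such share (€51,000).
The children's combined portion (€204,000) is divided into 4 shares of €51,000: Ualani, Xiomara, and Carmen each take €51,000; Csilla's €51,000 share passes to Csilla's issue.
Csilla's share (€51,000) passes entirely to Xiulan.

Xiulan receives €51,000.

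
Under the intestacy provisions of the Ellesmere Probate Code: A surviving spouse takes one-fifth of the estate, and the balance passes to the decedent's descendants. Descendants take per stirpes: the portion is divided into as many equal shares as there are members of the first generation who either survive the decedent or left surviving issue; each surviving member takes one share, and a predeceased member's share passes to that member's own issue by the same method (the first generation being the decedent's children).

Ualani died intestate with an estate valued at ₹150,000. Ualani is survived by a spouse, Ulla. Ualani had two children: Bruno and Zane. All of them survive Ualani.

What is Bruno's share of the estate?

Bruno receives ₹60,000.

Ulla takes one-fifth of ₹150,000 = ₹30,000. The remaining ₹120,000 passes to the descendants.
The descendants' portion (₹120,000) is divided into 2 shares of ₹60,000: Bruno and Zane each take ₹60,000.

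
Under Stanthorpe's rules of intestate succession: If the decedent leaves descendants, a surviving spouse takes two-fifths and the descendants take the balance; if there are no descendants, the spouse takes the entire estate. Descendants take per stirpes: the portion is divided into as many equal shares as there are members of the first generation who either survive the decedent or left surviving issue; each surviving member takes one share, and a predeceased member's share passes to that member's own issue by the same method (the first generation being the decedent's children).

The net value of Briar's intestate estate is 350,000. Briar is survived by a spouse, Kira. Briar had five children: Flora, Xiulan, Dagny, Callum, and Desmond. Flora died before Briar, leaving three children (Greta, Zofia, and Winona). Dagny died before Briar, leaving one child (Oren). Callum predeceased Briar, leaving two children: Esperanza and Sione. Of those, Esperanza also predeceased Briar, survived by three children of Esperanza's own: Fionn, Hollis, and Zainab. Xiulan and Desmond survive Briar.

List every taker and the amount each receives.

Kira: 140,000; Greta: 14,000; Zofia: 14,000; Winona: 14,000; Xiulan: 42,000; Oren: 42,000; Fionn: 7,000; Hollis: 7,000; Zainab: 7,000; Sione: 21,000; Desmond: 42,000

Kira takes two-fifths of 350,000 = 140,000. The remaining 210,000 passes to the descendants.
The descendants' portion (210,000) is divided into 5 shares of 42,000: Xiulan and Desmond each take 42,000; Flora's 42,000 share passes to Flora's issue; Dagny's 42,000 share passes to Dagny's issue; Callum's 42,000 share passes to Callum's issue.
Flora's share (42,000) is divided into 3 shares of 14,000: Greta, Zofia, and Winona each take 14,000.
Dagny's share (42,000) passes entirely to Oren.
Callum's share (42,000) is divided into 2 shares of 21,000: Sione takes 21,000; Esperanza's 21,000 share passes to Esperanza's issue.
Esperanza's share (21,000) is divided into 3 shares of 7,000: Fionn, Hollis, and Zainab each take 7,000.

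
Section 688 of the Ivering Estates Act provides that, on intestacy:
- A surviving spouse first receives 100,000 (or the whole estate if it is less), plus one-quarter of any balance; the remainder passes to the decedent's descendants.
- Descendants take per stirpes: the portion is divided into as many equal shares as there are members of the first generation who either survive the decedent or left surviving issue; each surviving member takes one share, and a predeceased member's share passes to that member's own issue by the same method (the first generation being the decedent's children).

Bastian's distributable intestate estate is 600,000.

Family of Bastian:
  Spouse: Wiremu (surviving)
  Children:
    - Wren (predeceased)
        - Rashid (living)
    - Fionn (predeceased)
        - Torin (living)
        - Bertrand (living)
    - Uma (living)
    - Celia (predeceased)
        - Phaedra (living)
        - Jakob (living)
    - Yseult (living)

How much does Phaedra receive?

Wiremu first takes 100,000, leaving a balance of 500,000. Wiremu then takes one-quarter of the balance (125,000), for a total of 225,000. The remaining 375,000 passes to the descendants.
The descendants' portion (375,000) is divided into 5 shares of 75,000: Uma and Yseult each take 75,000; Wren's 75,000 share passes to Wren's issue; Fionn's 75,000 share passes to Fionn's issue; Celia's 75,000 share passes to Celia's issue.
Wren's share (75,000) passes entirely to Rashid.
Fionn's share (75,000) is divided into 2 shares of 37,500: Torin and Bertrand each take 37,500.
Celia's share (75,000) is divided into 2 shares of 37,500: Phaedra and Jakob each take 37,500.

Phaedra receives 37,500.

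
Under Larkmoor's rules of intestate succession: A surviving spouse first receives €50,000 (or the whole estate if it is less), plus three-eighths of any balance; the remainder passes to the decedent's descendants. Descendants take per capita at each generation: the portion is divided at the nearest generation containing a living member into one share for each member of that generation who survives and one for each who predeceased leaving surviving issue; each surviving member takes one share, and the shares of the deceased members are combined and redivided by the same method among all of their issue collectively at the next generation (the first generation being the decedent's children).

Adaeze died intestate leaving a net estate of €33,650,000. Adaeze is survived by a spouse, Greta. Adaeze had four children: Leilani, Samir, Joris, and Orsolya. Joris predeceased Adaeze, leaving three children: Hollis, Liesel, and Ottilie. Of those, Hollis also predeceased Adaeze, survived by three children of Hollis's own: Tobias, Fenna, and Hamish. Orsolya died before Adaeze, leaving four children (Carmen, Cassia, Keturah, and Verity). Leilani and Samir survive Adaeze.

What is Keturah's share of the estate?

Greta first takes €50,000, leaving a balance of €33,600,000. Greta then takes three-eighths of the balance (€12,600,000), for a total of €12,650,000. The remaining €21,000,000 passes to the descendants.
The descendants' portion (€21,000,000) is divided at the children's generation into 4 shares of €5,250,000. Leilani and Samir each take €5,250,000. The 2 shares of the deceased (Joris and Orsolya) are combined into a pool of €10,500,000.
That pool (€10,500,000) is divided at the grandchildren's generation into 7 shares of €1,500,000. Liesel, Ottilie, Carmen, Cassia, Keturah, and Verity each take €1,500,000. The remaining share for the deceased Hollis (€1,500,000) is carried to the next generation.
That pool (€1,500,000) is divided at the great-grandchildren's generation equally among Tobias, Fenna, and Hamish: €500,000 each.

Keturah receives €1,500,000.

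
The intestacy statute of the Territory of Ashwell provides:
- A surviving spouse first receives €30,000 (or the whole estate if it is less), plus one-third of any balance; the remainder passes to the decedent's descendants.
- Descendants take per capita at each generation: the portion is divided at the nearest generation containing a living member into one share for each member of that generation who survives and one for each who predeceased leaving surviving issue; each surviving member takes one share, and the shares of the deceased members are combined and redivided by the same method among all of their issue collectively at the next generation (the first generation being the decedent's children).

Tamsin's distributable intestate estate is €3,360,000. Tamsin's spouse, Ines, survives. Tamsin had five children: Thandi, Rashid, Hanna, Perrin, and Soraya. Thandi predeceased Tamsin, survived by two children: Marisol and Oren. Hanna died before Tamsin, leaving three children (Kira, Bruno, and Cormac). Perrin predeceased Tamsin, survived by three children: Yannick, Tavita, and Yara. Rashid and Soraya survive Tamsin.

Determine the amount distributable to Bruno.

Bruno receives €166,500.

Ines first takes €30,000, leaving a balance of €3,330,000. Ines then takes one-third of the balance (€1,110,000), for a total of €1,140,000. The remaining €2,220,000 passes to the descendants.
The descendants' portion (€2,220,000) is divided at the children's generation into 5 shares of €444,000. Rashid and Soraya each take €444,000. The 3 shares of the deceased (Thandi, Hanna, and Perrin) are combined into a pool of €1,332,000.
That pool (€1,332,000) is divided at the grandchildren's generation equally among Marisol, Oren, Kira, Bruno, Cormac, Yannick, Tavita, and Yara: €166,500 each.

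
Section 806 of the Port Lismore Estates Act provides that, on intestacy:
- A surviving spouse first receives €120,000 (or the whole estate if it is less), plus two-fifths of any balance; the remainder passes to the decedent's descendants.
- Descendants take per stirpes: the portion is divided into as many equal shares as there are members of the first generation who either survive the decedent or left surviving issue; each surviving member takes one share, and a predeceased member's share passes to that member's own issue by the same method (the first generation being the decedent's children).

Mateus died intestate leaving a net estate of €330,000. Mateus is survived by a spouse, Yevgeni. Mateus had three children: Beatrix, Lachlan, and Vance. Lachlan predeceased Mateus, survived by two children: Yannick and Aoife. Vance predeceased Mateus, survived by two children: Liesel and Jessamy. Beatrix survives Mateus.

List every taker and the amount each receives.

Yevgeni first takes €120,000, leaving a balance of €210,000. Yevgeni then takes two-fifths of the balance (€84,000), for a total of €204,000. The remaining €126,000 passes to the descendants.
The descendants' portion (€126,000) is divided into 3 shares of €42,000: Beatrix takes €42,000; Lachlan's €42,000 share passes to Lachlan's issue; Vance's €42,000 share passes to Vance's issue.
Lachlan's share (€42,000) is divided into 2 shares of €21,000: Yannick and Aoife each take €21,000.
Vance's share (€42,000) is divided into 2 shares of €21,000: Liesel and Jessamy each take €21,000.

Yevgeni: €204,000; Beatrix: €42,000; Yannick: €21,000; Aoife: €21,000; Liesel: €21,000; Jessamy: €21,000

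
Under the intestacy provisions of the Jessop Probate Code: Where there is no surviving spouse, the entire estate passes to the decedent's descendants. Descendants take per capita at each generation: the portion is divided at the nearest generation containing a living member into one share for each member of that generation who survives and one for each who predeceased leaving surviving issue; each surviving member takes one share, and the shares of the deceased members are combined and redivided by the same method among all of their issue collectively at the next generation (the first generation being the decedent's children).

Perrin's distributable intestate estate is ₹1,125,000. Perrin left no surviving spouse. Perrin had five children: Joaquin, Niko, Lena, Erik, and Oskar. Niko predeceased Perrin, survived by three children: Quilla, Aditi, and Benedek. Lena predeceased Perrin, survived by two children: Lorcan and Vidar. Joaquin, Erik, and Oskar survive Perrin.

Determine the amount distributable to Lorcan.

Lorcan receives ₹90,000.

The entire ₹1,125,000 passes to the descendants.
That amount (₹1,125,000) is divided at the children's generation into 5 shares of ₹225,000. Joaquin, Erik, and Oskar each take ₹225,000. The 2 shares of the deceased (Niko and Lena) are combined into a pool of ₹450,000.
That pool (₹450,000) is divided at the grandchildren's generation equally among Quilla, Aditi, Benedek, Lorcan, and Vidar: ₹90,000 each.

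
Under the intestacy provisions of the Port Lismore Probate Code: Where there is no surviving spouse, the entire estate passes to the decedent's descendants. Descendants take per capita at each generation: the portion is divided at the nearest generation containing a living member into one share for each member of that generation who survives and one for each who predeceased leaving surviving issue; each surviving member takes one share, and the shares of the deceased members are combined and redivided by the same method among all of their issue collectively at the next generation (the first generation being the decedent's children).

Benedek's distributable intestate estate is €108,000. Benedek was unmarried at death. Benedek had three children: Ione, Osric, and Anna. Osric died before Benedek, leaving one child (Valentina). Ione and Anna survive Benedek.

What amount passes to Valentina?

The entire €108,000 passes to the descendants.
That amount (€108,000) is divided at the children's generation into 3 shares of €36,000. Ione and Anna each take €36,000. The remaining share for the deceased Osric (€36,000) is carried to the next generation.
That pool (€36,000) passes entirely to Valentina, the sole taker at the grandchildren's generation.

Valentina receives €36,000.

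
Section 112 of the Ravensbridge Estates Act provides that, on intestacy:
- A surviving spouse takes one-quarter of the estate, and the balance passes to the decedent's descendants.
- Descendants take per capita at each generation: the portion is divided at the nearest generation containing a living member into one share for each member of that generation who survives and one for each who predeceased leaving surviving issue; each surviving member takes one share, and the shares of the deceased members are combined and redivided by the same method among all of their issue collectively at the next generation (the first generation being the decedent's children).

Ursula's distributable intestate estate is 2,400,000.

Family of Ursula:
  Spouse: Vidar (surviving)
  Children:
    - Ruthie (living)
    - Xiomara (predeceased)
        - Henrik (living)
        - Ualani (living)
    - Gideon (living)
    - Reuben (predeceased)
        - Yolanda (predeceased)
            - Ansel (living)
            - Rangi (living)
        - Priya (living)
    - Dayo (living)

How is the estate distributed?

Vidar: 600,000; Ruthie: 360,000; Henrik: 180,000; Ualani: 180,000; Gideon: 360,000; Ansel: 90,000; Rangi: 90,000; Priya: 180,000; Dayo: 360,000

Vidar takes one-quarter of 2,400,000 = 600,000. The remaining 1,800,000 passes to the descendants.
The descendants' portion (1,800,000) is divided at the children's generation into 5 shares of 360,000. Ruthie, Gideon, and Dayo each take 360,000. The 2 shares of the deceased (Xiomara and Reuben) are combined into a pool of 720,000.
That pool (720,000) is divided at the grandchildren's generation into 4 shares of 180,000. Henrik, Ualani, and Priya each take 180,000. The remaining share for the deceased Yolanda (180,000) is carried to the next generation.
That pool (180,000) is divided at the great-grandchildren's generation equally among Ansel and Rangi: 90,000 each.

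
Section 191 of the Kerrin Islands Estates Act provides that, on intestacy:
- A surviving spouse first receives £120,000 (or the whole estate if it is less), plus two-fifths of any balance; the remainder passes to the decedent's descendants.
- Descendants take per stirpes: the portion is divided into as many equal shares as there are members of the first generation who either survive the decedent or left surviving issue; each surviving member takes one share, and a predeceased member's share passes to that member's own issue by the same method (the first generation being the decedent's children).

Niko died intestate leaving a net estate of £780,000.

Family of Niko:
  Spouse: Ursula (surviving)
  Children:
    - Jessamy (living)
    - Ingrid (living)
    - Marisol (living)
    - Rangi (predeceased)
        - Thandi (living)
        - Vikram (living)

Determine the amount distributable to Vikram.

Ursula first takes £120,000, leaving a balance of £660,000. Ursula then takes two-fifths of the balance (£264,000), for a total of £384,000. The remaining £396,000 passes to the descendants.
The descendants' portion (£396,000) is divided into 4 shares of £99,000: Jessamy, Ingrid, and Marisol each take £99,000; Rangi's £99,000 share passes to Rangi's issue.
Rangi's share (£99,000) is divided into 2 shares of £49,500: Thandi and Vikram each take £49,500.

Vikram receives £49,500.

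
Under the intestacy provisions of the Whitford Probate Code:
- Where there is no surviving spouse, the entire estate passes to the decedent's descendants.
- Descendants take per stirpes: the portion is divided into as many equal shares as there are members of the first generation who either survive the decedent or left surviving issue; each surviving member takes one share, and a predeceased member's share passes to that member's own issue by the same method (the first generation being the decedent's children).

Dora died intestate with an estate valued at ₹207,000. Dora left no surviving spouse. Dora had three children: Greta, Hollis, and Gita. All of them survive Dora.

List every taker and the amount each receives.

The entire ₹207,000 passes to the descendants.
That amount (₹207,000) is divided into 3 shares of ₹69,000: Greta, Hollis, and Gita each take ₹69,000.

Greta: ₹69,000; Hollis: ₹69,000; Gita: ₹69,000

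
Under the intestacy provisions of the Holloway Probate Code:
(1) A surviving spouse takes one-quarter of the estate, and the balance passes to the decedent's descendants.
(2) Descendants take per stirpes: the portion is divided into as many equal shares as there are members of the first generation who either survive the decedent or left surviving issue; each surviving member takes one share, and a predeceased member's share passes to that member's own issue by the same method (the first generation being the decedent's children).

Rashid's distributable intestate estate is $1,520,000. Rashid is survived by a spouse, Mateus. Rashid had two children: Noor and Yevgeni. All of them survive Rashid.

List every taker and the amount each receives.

Mateus: $380,000; Noor: $570,000; Yevgeni: $570,000

Mateus takes one-quarter of $1,520,000 = $380,000. The remaining $1,140,000 passes to the descendants.
The descendants' portion ($1,140,000) is divided into 2 shares of $570,000: Noor and Yevgeni each take $570,000.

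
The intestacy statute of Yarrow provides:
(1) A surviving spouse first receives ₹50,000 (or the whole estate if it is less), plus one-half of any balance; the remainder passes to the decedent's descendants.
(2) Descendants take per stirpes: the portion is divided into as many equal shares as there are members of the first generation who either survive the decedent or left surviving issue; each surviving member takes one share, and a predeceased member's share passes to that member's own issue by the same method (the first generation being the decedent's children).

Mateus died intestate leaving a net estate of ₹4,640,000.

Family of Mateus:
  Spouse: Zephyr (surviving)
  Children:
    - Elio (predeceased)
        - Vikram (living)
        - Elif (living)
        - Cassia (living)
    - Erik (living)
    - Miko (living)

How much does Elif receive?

Elif receives ₹255,000.

Zephyr first takes ₹50,000, leaving a balance of ₹4,590,000. Zephyr then takes one-half of the balance (₹2,295,000), for a total of ₹2,345,000. The remaining ₹2,295,000 passes to the descendants.
The descendants' portion (₹2,295,000) is divided into 3 shares of ₹765,000: Erik and Miko each take ₹765,000; Elio's ₹765,000 share passes to Elio's issue.
Elio's share (₹765,000) is divided into 3 shares of ₹255,000: Vikram, Elif, and Cassia each take ₹255,000.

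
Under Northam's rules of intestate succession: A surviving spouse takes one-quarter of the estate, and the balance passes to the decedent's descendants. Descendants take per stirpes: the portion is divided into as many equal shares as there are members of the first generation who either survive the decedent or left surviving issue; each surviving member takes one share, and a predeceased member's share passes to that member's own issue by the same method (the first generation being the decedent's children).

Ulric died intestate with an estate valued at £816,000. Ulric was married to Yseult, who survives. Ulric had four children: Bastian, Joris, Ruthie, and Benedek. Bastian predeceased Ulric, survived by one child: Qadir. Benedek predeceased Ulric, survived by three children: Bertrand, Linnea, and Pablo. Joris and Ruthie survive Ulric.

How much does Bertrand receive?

Yseult takes one-quarter of £816,000 = £204,000. The remaining £612,000 passes to the descendants.
The descendants' portion (£612,000) is divided into 4 shares of £153,000: Joris and Ruthie each take £153,000; Bastian's £153,000 share passes to Bastian's issue; Benedek's £153,000 share passes to Benedek's issue.
Bastian's share (£153,000) passes entirely to Qadir.
Benedek's share (£153,000) is divided into 3 shares of £51,000: Bertrand, Linnea, and Pablo each take £51,000.

Bertrand receives £51,000.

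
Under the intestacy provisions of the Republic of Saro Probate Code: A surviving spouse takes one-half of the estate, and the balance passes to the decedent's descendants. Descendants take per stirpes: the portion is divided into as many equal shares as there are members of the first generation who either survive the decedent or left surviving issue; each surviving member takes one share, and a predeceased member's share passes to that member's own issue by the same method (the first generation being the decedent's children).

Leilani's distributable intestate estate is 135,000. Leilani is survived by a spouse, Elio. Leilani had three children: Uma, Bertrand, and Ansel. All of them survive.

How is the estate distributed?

Elio takes one-half of 135,000 = 67,500. The remaining 67,500 passes to the descendants.
The descendants' portion (67,500) is divided into 3 shares of 22,500: Uma, Bertrand, and Ansel each take 22,500.

Elio: 67,500; Uma: 22,500; Bertrand: 22,500; Ansel: 22,500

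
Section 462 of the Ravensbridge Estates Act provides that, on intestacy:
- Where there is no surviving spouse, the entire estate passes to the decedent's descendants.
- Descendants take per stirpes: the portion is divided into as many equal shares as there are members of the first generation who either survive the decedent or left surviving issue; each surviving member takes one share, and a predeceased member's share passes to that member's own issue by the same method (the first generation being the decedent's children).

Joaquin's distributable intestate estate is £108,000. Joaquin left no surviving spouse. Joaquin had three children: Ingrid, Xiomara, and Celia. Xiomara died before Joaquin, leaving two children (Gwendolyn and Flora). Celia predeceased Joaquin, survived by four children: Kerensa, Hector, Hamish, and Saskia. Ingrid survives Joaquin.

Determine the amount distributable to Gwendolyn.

Gwendolyn receives £18,000.

The entire £108,000 passes to the descendants.
That amount (£108,000) is divided into 3 shares of £36,000: Ingrid takes £36,000; Xiomara's £36,000 share passes to Xiomara's issue; Celia's £36,000 share passes to Celia's issue.
Xiomara's share (£36,000) is divided into 2 shares of £18,000: Gwendolyn and Flora each take £18,000.
Celia's share (£36,000) is divided into 4 shares of £9,000: Kerensa, Hector, Hamish, and Saskia each take £9,000.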